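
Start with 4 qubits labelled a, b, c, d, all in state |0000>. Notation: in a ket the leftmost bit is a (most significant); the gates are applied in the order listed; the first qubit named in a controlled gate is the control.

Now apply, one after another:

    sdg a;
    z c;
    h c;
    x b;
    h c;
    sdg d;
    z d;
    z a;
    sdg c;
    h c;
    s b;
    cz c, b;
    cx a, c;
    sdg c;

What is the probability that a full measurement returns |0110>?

The probability of measuring |0110> is 1/2.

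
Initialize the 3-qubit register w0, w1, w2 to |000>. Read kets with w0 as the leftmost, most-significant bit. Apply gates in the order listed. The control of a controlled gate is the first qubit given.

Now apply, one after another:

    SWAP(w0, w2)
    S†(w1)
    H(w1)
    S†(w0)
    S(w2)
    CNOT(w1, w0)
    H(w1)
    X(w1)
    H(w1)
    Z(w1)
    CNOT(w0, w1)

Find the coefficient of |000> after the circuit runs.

|000> carries amplitude sqrt(2)/2 in the final state.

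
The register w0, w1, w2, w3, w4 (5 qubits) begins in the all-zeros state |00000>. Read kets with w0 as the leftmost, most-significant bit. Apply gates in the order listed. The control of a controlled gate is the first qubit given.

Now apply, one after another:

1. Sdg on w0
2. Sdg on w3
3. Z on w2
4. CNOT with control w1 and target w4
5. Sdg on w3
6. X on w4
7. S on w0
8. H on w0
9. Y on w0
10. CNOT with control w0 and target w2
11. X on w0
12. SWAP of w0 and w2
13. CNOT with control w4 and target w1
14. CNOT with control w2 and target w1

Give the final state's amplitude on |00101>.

The amplitude on |00101> is -sqrt(2)*I/2.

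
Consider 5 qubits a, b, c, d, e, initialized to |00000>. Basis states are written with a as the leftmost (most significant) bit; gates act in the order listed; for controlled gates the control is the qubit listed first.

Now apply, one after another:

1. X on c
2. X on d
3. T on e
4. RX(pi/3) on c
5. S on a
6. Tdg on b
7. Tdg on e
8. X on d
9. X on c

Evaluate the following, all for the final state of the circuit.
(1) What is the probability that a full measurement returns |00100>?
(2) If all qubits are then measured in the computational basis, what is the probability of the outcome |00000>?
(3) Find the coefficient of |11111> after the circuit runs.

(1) Outcome |00100> occurs with probability 1/4.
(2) The probability of measuring |00000> is 3/4.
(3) |11111> carries amplitude 0 in the final state.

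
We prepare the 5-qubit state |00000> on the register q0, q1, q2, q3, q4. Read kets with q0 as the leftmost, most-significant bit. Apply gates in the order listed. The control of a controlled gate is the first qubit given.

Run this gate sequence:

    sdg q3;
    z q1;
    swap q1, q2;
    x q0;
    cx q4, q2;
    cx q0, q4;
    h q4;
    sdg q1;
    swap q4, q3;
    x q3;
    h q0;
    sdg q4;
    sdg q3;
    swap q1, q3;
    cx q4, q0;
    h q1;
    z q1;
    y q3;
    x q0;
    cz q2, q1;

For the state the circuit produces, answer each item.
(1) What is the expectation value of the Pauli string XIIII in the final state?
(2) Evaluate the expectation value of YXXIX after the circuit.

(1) The observable XIIII averages to -1.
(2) In the final state, YXXIX has expectation 0.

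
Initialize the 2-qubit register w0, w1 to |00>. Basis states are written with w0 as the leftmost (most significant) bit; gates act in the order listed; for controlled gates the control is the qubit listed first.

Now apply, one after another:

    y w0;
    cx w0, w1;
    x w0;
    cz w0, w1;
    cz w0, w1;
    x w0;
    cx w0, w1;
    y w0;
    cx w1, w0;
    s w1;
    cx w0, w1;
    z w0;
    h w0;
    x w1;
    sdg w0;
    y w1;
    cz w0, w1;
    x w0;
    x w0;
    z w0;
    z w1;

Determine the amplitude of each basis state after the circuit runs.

The resulting statevector has amplitude -sqrt(2)*I/2 on |00>, 0 on |01>, sqrt(2)/2 on |10>, 0 on |11>. Key observation: steps 1-8 multiply out to the identity, so the circuit reduces to the remaining gates.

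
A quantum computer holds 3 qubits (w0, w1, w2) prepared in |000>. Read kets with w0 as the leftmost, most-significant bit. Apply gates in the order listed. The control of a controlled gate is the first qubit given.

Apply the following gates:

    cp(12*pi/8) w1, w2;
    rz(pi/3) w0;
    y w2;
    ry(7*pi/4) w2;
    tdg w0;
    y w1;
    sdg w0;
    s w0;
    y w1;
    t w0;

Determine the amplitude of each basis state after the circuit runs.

The resulting statevector has amplitude -sqrt(2 - sqrt(2))*exp(I*pi/3)/2 on |000>, -sqrt(sqrt(2) + 2)*exp(I*pi/3)/2 on |001>, and 0 on every other basis state. Key observation: the block from step 5 through step 10 cancels to the identity and can be dropped.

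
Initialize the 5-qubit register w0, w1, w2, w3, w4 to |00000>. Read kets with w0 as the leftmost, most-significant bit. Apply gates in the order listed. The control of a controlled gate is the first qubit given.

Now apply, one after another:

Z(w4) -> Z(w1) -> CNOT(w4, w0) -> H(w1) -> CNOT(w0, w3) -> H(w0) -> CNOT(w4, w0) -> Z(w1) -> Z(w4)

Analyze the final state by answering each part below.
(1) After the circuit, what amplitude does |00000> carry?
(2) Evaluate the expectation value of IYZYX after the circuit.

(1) The amplitude on |00000> is 1/2.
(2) In the final state, IYZYX has expectation 0.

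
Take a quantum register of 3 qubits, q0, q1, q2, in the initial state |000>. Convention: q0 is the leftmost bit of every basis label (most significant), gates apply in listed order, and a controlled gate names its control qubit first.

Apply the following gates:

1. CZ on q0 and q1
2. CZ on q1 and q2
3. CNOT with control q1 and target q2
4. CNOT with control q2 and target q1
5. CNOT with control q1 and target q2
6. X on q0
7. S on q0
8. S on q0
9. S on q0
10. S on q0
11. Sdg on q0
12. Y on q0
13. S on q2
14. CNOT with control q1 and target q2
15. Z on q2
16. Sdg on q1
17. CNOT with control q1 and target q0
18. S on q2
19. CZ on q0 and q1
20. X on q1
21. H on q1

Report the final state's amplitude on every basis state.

After the circuit, the state carries amplitude -sqrt(2)/2 on |000>, sqrt(2)/2 on |010>, and 0 on every other basis state.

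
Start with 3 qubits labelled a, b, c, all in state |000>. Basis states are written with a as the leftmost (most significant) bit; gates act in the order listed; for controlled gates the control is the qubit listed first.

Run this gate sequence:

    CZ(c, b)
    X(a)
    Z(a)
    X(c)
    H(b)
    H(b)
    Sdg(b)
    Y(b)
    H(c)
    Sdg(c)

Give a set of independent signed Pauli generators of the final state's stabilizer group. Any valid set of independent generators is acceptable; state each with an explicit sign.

The stabilizer group can be generated by +IIY, -ZII, -IZI, among other valid generating sets. Key observation: steps 5-6 multiply out to the identity, so the circuit reduces to the remaining gates.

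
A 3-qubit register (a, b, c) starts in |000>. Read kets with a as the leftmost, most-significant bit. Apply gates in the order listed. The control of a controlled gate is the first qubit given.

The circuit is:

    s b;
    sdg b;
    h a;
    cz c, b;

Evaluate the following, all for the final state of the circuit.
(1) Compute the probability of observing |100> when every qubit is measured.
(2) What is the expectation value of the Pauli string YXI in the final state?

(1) A full measurement returns |100> with probability 1/2.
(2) The expectation value of YXI is 0.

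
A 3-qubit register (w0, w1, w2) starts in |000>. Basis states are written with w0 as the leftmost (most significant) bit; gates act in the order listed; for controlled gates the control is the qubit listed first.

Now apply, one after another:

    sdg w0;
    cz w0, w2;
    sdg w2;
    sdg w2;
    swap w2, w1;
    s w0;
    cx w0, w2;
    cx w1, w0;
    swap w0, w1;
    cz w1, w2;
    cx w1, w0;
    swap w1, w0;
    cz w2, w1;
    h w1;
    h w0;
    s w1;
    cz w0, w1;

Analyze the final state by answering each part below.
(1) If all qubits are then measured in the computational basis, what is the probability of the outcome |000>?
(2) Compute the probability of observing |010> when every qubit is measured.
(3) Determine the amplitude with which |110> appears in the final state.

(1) A full measurement returns |000> with probability 1/4.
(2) A full measurement returns |010> with probability 1/4.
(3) The amplitude on |110> is -I/2.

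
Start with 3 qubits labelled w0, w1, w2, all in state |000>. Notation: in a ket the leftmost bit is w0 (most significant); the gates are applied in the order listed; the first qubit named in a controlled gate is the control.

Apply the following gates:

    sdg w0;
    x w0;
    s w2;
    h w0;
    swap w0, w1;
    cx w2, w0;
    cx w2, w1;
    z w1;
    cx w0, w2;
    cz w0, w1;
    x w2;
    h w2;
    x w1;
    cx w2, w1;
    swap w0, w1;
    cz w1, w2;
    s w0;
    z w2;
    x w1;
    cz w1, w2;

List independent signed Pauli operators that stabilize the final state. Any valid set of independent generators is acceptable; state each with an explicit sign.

One valid set of independent stabilizer generators is +YII, -IIX, -IZI (any independent generating set of the same group is equally correct).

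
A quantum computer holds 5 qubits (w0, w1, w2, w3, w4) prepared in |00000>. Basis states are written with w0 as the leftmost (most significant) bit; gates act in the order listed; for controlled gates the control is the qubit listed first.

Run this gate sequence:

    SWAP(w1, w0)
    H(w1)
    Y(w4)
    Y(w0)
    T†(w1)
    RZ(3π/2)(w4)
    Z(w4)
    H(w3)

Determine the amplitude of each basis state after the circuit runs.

The final amplitudes are exp(3*I*pi/4)/2 on |10001>, exp(3*I*pi/4)/2 on |10011>, I/2 on |11001>, I/2 on |11011>, and 0 on every other basis state.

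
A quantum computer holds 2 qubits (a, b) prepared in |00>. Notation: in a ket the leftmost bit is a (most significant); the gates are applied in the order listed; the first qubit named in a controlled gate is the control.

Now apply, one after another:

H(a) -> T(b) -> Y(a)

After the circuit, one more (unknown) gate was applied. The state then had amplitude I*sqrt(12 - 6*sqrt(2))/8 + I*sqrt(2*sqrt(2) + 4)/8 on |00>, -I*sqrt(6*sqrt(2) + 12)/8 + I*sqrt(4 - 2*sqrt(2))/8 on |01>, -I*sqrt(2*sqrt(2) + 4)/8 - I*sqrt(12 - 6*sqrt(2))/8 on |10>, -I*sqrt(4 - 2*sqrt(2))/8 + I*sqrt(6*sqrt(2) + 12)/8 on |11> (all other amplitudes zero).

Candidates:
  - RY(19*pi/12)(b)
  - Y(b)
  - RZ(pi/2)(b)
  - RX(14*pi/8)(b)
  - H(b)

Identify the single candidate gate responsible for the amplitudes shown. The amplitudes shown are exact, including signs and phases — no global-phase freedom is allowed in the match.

The unique candidate consistent with the amplitudes is RY(19*pi/12)(b).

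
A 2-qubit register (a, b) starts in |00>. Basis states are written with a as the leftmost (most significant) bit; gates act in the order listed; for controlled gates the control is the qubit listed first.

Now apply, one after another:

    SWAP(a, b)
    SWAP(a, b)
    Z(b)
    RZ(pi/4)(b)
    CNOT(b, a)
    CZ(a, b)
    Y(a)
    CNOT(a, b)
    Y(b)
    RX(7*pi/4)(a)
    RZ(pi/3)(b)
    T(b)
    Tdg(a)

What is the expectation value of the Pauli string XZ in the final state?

The observable XZ averages to -1/2. Key observation: steps 1-2 multiply out to the identity, so the circuit reduces to the remaining gates.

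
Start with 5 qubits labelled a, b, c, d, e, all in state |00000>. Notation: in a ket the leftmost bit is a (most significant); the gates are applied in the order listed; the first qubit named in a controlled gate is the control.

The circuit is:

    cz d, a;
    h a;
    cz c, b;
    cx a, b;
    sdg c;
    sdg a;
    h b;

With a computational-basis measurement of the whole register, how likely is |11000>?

Outcome |11000> occurs with probability 1/4.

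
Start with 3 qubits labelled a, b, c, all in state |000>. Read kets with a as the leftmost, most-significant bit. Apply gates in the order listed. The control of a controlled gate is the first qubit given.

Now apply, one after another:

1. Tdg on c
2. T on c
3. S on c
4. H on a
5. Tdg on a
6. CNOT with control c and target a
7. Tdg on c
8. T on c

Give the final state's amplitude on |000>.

The amplitude on |000> is sqrt(2)/2.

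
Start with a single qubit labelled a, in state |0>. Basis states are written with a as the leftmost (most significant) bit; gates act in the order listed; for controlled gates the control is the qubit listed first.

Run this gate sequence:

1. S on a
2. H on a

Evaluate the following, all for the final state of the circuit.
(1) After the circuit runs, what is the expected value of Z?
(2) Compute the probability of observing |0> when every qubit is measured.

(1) In the final state, Z has expectation 0.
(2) Outcome |0> occurs with probability 1/2.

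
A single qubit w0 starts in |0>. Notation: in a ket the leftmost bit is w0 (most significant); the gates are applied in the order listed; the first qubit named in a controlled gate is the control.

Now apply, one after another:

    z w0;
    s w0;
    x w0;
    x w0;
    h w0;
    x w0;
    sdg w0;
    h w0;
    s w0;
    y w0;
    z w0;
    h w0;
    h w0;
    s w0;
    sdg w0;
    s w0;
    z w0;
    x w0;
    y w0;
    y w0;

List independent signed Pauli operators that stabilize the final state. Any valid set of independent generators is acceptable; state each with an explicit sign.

The stabilizer group can be generated by -Y, among other valid generating sets. Key observation: steps 12-13 multiply out to the identity, so the circuit reduces to the remaining gates.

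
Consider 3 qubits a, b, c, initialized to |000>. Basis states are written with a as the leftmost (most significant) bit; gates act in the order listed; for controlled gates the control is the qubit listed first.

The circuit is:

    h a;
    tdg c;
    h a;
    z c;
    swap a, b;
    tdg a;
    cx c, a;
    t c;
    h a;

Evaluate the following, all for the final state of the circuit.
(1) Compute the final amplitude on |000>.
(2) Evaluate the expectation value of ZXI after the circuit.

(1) The amplitude on |000> is sqrt(2)/2.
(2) The expectation value of ZXI is 0.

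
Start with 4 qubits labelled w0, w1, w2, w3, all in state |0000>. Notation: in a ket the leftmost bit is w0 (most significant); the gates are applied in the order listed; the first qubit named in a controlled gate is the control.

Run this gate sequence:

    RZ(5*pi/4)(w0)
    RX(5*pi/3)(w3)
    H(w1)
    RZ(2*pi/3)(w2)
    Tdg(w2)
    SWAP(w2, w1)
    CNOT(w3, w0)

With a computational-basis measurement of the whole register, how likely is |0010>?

The probability of measuring |0010> is 3/8.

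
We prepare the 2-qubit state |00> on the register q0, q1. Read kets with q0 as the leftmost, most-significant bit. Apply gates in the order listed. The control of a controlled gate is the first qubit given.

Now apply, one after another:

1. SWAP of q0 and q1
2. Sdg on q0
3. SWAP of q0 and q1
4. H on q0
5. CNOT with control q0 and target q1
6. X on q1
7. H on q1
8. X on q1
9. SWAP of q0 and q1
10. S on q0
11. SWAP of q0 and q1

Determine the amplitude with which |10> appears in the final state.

|10> carries amplitude 1/2 in the final state.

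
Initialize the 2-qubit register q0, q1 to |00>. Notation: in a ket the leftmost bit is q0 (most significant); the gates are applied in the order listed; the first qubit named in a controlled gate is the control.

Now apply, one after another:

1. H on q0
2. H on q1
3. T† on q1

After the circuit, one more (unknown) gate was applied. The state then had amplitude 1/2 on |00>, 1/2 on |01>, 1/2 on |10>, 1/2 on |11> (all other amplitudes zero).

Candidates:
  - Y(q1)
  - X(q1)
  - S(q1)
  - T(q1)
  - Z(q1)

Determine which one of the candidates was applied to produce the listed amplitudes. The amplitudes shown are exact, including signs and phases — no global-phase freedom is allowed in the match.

The applied gate was T(q1).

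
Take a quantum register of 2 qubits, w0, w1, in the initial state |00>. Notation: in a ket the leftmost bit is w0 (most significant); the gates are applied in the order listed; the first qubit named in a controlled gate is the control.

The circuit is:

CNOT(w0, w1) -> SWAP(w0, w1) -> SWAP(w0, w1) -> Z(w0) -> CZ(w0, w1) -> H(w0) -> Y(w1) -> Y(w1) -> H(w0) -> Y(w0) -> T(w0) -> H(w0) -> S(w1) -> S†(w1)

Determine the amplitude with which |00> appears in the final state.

The final state's coefficient on |00> equals sqrt(2)*exp(3*I*pi/4)/2.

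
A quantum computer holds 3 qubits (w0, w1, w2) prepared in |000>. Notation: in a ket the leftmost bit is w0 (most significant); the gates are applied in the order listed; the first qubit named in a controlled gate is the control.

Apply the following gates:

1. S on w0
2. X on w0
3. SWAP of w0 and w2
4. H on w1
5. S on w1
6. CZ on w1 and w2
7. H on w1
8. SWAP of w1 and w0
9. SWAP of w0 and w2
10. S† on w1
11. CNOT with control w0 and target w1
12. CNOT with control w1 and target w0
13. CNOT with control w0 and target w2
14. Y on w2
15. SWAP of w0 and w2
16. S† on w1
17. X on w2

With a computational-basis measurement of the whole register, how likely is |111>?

Outcome |111> occurs with probability 1/2.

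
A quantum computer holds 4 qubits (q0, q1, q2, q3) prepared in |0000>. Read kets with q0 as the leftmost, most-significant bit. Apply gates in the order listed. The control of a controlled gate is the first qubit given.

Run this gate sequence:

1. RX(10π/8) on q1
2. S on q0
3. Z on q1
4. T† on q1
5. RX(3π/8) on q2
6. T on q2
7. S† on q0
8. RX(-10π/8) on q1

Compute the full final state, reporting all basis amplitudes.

The final amplitudes are (sqrt(2) + 2 + (-2 + sqrt(2))*exp(I*pi/4))*exp(3*I*pi/4)*cos(3*pi/16)/4 on |0000>, (-2*exp(3*I*pi/4) + sqrt(2)*exp(3*I*pi/4) + sqrt(2)*I + 2*I)*sin(3*pi/16)/4 on |0010>, -I*sqrt(1/2 - sqrt(2)/4)*sqrt(sqrt(2)/4 + 1/2)*cos(3*pi/16) - I*sqrt(1/2 - sqrt(2)/4)*sqrt(sqrt(2)/4 + 1/2)*exp(-I*pi/4)*cos(3*pi/16) on |0100>, -sqrt(1/2 - sqrt(2)/4)*sqrt(sqrt(2)/4 + 1/2)*sin(3*pi/16) - sqrt(1/2 - sqrt(2)/4)*sqrt(sqrt(2)/4 + 1/2)*exp(I*pi/4)*sin(3*pi/16) on |0110>, and 0 on every other basis state.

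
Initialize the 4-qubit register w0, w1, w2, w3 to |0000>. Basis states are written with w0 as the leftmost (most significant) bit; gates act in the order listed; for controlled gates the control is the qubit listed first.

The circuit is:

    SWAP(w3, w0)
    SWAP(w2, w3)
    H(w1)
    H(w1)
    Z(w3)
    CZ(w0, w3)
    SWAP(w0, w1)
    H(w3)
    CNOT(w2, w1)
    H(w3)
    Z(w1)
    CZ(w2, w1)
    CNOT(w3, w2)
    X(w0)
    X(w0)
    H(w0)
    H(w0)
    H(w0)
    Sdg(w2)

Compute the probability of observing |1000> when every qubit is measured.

The probability of measuring |1000> is 1/2. Key observation: the block from step 3 through step 4 cancels to the identity and can be dropped.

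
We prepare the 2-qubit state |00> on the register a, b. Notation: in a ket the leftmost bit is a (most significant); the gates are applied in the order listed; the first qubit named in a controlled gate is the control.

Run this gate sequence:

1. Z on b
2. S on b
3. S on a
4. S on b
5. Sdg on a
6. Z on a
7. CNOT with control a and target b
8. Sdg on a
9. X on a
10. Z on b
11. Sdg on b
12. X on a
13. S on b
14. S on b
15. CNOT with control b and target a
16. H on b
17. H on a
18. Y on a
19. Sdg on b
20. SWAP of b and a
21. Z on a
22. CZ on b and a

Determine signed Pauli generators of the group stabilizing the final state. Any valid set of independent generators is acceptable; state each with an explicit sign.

One valid set of independent stabilizer generators is +YZ, -ZX (any independent generating set of the same group is equally correct).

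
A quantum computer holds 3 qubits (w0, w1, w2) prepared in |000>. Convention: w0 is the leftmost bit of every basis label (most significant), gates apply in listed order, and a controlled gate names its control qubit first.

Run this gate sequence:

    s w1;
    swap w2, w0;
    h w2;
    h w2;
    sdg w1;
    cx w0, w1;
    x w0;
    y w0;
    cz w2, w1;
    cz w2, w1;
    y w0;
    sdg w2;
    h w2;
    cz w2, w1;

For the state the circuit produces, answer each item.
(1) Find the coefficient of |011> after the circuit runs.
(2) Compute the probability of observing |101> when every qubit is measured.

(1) The final state's coefficient on |011> equals 0. Key observation: the block from step 8 through step 11 cancels to the identity and can be dropped.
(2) The probability of measuring |101> is 1/2.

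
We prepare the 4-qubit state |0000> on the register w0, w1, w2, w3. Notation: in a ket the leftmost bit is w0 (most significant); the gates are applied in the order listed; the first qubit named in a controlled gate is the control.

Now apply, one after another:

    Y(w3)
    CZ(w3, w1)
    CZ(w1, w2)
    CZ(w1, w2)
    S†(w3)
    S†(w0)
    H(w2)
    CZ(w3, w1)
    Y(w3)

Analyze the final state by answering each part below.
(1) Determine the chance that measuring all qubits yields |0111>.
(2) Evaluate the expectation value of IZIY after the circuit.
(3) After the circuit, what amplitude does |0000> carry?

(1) A full measurement returns |0111> with probability 0.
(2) The observable IZIY averages to 0.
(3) The amplitude on |0000> is -sqrt(2)*I/2.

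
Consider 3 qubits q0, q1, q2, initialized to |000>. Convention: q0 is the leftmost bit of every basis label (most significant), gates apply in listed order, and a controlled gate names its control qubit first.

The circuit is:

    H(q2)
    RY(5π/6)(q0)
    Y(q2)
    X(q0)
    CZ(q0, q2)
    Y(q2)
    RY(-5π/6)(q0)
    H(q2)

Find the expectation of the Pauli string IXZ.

In the final state, IXZ has expectation 0.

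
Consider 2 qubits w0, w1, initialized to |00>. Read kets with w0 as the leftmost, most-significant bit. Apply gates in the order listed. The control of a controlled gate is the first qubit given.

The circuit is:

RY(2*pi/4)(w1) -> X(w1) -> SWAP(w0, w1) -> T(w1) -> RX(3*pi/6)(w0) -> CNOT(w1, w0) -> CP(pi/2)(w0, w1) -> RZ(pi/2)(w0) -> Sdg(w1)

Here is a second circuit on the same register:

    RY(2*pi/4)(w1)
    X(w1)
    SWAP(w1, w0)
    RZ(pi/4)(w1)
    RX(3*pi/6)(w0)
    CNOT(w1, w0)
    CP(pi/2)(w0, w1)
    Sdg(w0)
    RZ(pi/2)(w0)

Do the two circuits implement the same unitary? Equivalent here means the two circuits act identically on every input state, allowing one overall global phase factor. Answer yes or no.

No, they are not equivalent — no single phase factor reconciles the two unitaries.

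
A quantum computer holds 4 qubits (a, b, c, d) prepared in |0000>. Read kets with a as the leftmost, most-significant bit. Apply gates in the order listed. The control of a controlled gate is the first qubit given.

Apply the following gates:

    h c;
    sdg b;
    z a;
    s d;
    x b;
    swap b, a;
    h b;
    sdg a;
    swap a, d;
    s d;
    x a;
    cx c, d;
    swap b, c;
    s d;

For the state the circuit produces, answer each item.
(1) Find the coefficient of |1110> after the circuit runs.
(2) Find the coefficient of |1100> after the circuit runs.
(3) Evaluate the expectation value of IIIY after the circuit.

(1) The final state's coefficient on |1110> equals 1/2.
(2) The final state's coefficient on |1100> equals 1/2.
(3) The observable IIIY averages to 0.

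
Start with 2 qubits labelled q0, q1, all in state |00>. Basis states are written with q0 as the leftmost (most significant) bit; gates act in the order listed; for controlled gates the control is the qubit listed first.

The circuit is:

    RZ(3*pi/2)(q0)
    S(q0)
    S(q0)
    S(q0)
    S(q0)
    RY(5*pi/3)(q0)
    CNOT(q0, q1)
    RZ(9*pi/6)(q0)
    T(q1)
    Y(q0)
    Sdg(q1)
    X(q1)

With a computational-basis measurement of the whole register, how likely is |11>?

Outcome |11> occurs with probability 3/4. Key observation: steps 2-5 multiply out to the identity, so the circuit reduces to the remaining gates.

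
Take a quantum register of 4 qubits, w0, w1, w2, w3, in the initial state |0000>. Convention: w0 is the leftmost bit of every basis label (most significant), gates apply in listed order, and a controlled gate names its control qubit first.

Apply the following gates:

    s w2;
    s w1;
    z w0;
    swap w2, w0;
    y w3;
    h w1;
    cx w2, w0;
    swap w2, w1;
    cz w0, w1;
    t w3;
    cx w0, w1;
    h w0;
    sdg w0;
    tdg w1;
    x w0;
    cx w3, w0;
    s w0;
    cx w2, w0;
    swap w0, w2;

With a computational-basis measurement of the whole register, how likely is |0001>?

A full measurement returns |0001> with probability 1/4.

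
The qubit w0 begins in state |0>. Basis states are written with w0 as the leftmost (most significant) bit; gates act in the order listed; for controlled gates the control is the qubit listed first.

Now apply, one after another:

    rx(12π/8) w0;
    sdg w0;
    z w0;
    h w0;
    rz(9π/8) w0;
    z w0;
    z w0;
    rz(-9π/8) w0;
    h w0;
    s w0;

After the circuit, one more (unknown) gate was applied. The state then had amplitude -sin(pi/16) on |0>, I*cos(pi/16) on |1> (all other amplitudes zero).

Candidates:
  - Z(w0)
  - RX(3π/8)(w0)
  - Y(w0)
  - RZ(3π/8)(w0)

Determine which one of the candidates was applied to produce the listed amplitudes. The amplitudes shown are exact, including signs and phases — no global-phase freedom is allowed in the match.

It was RX(3π/8)(w0) that produced the state shown.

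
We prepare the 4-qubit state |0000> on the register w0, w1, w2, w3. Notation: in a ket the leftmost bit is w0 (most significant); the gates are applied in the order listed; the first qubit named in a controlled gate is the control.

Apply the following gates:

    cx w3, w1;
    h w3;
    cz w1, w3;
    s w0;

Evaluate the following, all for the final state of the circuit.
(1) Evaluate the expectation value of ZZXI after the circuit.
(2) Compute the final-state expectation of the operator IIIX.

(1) The expectation value of ZZXI is 0.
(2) The expectation value of IIIX is 1.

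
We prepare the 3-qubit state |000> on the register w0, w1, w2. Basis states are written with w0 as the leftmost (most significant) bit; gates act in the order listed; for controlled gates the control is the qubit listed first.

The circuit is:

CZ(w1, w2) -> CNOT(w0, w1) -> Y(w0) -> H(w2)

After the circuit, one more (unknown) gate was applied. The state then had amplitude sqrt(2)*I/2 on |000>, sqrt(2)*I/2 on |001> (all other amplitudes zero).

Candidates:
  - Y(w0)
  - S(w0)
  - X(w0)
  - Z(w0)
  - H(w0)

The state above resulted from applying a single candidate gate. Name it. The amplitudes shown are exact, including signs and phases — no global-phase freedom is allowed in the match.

It was X(w0) that produced the state shown.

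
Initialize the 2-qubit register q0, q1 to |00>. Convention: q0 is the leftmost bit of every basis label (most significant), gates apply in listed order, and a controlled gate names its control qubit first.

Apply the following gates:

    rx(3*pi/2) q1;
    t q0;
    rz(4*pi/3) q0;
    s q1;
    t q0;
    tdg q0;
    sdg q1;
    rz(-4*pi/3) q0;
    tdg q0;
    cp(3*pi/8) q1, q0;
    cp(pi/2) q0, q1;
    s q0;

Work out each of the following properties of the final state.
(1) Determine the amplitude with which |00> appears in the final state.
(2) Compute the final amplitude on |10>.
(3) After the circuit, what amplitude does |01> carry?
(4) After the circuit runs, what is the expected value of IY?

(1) |00> carries amplitude -sqrt(2)/2 in the final state. Key observation: steps 2-9 multiply out to the identity, so the circuit reduces to the remaining gates.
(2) The amplitude on |10> is 0.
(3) The final state's coefficient on |01> equals -sqrt(2)*I/2.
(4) The expectation value of IY is 1.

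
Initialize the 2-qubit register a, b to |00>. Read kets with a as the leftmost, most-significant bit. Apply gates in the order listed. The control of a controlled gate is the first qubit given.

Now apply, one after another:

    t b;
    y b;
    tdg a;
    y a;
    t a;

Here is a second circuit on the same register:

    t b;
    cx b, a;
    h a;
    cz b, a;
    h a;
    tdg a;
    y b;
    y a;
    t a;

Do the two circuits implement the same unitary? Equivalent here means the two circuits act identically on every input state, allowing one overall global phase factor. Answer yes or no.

Yes — the two circuits implement the same unitary up to a global phase.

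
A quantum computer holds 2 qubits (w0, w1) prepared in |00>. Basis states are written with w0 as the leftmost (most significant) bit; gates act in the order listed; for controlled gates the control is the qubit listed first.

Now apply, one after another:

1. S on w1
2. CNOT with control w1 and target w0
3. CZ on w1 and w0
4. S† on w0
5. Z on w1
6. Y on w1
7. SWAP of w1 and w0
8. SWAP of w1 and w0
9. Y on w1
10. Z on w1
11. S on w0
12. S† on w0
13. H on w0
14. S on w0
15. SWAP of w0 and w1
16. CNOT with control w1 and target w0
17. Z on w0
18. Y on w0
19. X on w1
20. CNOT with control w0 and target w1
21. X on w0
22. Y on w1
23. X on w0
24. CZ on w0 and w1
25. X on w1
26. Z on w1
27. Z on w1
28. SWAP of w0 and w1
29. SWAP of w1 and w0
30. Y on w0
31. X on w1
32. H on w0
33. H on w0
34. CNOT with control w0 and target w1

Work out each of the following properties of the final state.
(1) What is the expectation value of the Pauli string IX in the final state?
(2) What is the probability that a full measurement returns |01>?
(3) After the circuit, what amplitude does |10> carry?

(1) The expectation value of IX is 0. Key observation: gates 4-11 undo each other exactly, leaving only the rest of the circuit to track.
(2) The probability of measuring |01> is 1/2.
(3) |10> carries amplitude sqrt(2)/2 in the final state.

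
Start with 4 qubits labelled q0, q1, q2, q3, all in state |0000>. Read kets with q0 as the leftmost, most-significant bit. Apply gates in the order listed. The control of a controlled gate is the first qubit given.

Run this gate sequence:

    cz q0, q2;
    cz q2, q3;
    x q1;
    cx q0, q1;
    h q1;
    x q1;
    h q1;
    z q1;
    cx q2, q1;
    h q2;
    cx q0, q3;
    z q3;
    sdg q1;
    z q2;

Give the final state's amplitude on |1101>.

The amplitude on |1101> is 0. Key observation: gates 5-8 undo each other exactly, leaving only the rest of the circuit to track.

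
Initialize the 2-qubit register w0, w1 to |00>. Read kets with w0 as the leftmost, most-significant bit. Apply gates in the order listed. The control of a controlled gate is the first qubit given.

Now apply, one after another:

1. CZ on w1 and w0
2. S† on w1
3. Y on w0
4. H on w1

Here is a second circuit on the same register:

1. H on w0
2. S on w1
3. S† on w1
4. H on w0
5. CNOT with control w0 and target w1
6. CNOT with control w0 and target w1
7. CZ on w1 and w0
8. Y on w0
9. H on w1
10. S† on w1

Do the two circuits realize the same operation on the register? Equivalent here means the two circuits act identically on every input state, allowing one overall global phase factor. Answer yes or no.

No: there is an input state on which the two circuits produce genuinely different outputs (not merely differing by a phase).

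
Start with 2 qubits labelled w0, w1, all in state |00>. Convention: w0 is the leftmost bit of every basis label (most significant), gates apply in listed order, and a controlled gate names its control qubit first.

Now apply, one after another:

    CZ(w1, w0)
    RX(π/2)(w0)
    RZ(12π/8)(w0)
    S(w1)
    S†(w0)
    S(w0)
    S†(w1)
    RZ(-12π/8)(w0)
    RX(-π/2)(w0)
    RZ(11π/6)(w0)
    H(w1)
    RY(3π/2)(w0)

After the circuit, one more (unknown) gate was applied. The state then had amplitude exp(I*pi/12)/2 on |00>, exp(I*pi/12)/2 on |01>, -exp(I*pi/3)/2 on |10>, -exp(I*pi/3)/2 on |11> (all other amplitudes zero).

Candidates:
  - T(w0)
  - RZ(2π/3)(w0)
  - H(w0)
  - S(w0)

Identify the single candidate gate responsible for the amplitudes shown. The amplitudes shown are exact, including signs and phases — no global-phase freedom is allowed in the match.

It was T(w0) that produced the state shown. Key observation: steps 2-9 multiply out to the identity, so the circuit reduces to the remaining gates.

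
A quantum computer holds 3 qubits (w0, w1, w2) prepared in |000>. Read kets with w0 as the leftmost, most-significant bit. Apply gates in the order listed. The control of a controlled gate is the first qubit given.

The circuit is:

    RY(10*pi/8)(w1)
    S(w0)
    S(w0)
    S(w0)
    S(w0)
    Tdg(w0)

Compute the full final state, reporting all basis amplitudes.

The resulting statevector has amplitude -sqrt(2 - sqrt(2))/2 on |000>, sqrt(sqrt(2) + 2)/2 on |010>, and 0 on every other basis state.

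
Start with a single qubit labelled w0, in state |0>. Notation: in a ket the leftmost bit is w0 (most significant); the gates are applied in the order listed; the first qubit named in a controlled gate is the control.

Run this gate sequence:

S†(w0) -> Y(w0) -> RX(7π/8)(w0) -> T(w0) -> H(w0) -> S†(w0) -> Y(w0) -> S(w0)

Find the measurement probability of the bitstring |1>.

Outcome |1> occurs with probability 1/2 - sqrt(4 - 2*sqrt(2))/8.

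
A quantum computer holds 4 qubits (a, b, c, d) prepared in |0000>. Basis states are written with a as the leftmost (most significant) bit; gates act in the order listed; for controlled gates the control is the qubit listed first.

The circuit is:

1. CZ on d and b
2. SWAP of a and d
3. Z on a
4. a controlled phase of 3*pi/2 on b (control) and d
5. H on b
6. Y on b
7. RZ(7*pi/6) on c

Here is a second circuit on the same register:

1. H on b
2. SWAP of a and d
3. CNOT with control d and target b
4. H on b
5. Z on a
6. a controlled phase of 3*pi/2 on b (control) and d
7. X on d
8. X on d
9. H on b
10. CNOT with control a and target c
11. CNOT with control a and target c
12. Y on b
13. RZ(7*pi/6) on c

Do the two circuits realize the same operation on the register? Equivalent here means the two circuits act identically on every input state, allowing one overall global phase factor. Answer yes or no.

No, they are not equivalent — no single phase factor reconciles the two unitaries.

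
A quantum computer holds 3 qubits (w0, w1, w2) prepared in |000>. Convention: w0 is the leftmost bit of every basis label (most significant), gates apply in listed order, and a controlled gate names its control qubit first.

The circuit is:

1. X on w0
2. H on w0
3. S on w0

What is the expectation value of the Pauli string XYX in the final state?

The expectation value of XYX is 0.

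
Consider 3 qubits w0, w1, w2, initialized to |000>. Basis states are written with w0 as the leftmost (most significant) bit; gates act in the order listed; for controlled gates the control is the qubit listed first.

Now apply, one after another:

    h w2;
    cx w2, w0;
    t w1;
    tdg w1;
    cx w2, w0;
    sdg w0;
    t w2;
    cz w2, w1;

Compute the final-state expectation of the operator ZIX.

The observable ZIX averages to sqrt(2)/2. Key observation: gates 2-5 undo each other exactly, leaving only the rest of the circuit to track.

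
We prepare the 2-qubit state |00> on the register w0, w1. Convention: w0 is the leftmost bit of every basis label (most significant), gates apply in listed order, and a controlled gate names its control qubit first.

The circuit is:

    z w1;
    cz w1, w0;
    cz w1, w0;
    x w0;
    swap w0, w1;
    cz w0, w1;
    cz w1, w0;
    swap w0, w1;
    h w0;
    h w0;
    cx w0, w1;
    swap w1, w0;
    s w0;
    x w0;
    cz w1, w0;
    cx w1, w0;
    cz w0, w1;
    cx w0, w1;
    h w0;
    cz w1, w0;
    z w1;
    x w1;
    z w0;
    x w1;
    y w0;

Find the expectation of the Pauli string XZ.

In the final state, XZ has expectation -1.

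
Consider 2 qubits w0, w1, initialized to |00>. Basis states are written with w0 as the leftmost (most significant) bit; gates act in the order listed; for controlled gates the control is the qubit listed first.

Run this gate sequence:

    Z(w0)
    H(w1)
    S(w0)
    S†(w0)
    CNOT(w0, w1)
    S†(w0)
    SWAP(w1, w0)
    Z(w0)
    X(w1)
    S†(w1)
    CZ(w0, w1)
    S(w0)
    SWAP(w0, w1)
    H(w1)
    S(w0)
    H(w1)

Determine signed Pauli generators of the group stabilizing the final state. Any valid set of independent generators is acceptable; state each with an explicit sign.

The stabilizer group can be generated by +IY, -ZI, among other valid generating sets.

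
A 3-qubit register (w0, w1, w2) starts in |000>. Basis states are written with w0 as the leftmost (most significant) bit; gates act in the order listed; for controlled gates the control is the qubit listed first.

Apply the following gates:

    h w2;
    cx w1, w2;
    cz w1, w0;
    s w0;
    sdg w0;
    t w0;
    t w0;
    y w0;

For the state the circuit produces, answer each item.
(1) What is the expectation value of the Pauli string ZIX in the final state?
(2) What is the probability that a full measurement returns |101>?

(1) The expectation value of ZIX is -1. Key observation: gates 4-5 undo each other exactly, leaving only the rest of the circuit to track.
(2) A full measurement returns |101> with probability 1/2.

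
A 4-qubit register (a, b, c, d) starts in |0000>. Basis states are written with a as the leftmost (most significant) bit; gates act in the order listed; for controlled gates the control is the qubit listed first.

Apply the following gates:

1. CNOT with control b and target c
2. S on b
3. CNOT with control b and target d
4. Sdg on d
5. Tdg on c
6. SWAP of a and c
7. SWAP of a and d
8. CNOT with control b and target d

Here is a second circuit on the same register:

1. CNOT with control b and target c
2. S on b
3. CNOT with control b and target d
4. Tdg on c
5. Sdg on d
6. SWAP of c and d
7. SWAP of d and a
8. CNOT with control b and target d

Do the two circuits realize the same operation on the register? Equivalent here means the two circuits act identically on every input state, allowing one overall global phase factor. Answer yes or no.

No — the two circuits implement different unitaries, even allowing a global phase.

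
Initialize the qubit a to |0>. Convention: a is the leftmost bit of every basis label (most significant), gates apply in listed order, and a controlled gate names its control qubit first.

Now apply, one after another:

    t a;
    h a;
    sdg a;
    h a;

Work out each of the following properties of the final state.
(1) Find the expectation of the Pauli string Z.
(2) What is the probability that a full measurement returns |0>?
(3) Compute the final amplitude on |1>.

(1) The observable Z averages to 0.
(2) A full measurement returns |0> with probability 1/2.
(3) |1> carries amplitude 1/2 + I/2 in the final state.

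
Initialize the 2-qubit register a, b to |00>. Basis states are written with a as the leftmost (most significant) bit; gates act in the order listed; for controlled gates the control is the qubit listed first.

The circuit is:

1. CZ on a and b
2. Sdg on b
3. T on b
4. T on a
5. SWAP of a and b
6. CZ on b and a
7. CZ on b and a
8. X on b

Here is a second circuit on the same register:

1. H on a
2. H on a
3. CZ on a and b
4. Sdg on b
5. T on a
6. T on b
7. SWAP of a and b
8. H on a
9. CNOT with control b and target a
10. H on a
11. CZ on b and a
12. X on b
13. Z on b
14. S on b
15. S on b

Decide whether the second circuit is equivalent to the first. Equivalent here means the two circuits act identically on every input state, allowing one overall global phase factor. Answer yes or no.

Yes, they are equivalent — the unitaries differ by at most a global phase.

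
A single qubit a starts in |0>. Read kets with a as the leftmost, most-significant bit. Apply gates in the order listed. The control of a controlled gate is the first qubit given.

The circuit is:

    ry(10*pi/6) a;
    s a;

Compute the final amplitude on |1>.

|1> carries amplitude I/2 in the final state.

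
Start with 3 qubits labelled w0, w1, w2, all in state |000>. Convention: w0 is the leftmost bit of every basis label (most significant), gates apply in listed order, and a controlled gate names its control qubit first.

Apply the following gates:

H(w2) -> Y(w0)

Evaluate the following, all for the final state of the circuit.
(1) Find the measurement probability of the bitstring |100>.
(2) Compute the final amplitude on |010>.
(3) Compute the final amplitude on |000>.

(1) Outcome |100> occurs with probability 1/2.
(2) |010> carries amplitude 0 in the final state.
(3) The final state's coefficient on |000> equals 0.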